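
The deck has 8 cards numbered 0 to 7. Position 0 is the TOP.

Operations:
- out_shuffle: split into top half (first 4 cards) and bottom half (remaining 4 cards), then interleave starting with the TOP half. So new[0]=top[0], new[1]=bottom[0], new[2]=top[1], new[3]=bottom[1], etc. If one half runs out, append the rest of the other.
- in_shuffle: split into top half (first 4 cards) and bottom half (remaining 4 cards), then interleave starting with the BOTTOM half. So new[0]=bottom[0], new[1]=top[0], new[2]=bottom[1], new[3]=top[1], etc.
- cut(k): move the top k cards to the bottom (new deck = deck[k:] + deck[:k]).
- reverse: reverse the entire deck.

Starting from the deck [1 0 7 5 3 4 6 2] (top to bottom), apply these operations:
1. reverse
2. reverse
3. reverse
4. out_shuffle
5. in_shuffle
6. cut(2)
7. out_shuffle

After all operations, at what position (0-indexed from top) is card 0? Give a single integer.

Answer: 0

Derivation:
After op 1 (reverse): [2 6 4 3 5 7 0 1]
After op 2 (reverse): [1 0 7 5 3 4 6 2]
After op 3 (reverse): [2 6 4 3 5 7 0 1]
After op 4 (out_shuffle): [2 5 6 7 4 0 3 1]
After op 5 (in_shuffle): [4 2 0 5 3 6 1 7]
After op 6 (cut(2)): [0 5 3 6 1 7 4 2]
After op 7 (out_shuffle): [0 1 5 7 3 4 6 2]
Card 0 is at position 0.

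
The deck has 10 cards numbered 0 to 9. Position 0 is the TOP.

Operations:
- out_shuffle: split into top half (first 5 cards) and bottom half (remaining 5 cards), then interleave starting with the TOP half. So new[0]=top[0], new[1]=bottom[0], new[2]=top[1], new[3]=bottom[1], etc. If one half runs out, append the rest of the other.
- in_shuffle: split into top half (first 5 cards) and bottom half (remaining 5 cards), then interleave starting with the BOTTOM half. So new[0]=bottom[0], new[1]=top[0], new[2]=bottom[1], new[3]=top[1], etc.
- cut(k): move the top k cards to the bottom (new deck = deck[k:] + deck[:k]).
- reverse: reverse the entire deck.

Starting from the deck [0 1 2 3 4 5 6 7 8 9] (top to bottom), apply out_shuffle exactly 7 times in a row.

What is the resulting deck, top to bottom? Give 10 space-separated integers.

Answer: 0 5 1 6 2 7 3 8 4 9

Derivation:
After op 1 (out_shuffle): [0 5 1 6 2 7 3 8 4 9]
After op 2 (out_shuffle): [0 7 5 3 1 8 6 4 2 9]
After op 3 (out_shuffle): [0 8 7 6 5 4 3 2 1 9]
After op 4 (out_shuffle): [0 4 8 3 7 2 6 1 5 9]
After op 5 (out_shuffle): [0 2 4 6 8 1 3 5 7 9]
After op 6 (out_shuffle): [0 1 2 3 4 5 6 7 8 9]
After op 7 (out_shuffle): [0 5 1 6 2 7 3 8 4 9]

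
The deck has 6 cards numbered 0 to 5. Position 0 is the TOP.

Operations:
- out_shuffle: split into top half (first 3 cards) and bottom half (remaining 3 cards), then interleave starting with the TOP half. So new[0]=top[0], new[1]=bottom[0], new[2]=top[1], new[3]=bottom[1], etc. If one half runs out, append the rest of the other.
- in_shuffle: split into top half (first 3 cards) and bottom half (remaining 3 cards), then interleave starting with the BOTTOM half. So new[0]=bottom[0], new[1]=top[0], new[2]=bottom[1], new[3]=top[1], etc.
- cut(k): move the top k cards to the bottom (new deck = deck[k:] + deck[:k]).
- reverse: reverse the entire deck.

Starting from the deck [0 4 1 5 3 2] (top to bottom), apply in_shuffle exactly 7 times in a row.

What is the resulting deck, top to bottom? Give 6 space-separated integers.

After op 1 (in_shuffle): [5 0 3 4 2 1]
After op 2 (in_shuffle): [4 5 2 0 1 3]
After op 3 (in_shuffle): [0 4 1 5 3 2]
After op 4 (in_shuffle): [5 0 3 4 2 1]
After op 5 (in_shuffle): [4 5 2 0 1 3]
After op 6 (in_shuffle): [0 4 1 5 3 2]
After op 7 (in_shuffle): [5 0 3 4 2 1]

Answer: 5 0 3 4 2 1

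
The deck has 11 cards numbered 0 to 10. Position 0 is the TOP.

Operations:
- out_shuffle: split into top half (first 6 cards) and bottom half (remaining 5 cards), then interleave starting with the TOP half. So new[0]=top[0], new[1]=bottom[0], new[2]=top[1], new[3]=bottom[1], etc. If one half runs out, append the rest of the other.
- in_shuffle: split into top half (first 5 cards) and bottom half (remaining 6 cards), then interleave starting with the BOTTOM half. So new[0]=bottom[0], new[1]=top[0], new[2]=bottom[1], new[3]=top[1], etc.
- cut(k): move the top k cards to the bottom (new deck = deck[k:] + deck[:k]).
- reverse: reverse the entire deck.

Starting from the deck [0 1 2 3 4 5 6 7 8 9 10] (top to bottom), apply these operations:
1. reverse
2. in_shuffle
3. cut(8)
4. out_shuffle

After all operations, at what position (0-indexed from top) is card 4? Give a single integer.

After op 1 (reverse): [10 9 8 7 6 5 4 3 2 1 0]
After op 2 (in_shuffle): [5 10 4 9 3 8 2 7 1 6 0]
After op 3 (cut(8)): [1 6 0 5 10 4 9 3 8 2 7]
After op 4 (out_shuffle): [1 9 6 3 0 8 5 2 10 7 4]
Card 4 is at position 10.

Answer: 10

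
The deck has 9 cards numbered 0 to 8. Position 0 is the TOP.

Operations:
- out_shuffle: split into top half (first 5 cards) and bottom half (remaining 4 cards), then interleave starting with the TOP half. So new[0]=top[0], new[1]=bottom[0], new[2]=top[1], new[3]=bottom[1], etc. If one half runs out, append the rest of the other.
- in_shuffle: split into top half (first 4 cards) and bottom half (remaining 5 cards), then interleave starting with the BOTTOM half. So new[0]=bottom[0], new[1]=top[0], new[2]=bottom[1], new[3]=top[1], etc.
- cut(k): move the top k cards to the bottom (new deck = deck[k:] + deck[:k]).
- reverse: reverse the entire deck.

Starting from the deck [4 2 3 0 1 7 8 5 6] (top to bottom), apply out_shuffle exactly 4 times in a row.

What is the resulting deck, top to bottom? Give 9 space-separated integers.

After op 1 (out_shuffle): [4 7 2 8 3 5 0 6 1]
After op 2 (out_shuffle): [4 5 7 0 2 6 8 1 3]
After op 3 (out_shuffle): [4 6 5 8 7 1 0 3 2]
After op 4 (out_shuffle): [4 1 6 0 5 3 8 2 7]

Answer: 4 1 6 0 5 3 8 2 7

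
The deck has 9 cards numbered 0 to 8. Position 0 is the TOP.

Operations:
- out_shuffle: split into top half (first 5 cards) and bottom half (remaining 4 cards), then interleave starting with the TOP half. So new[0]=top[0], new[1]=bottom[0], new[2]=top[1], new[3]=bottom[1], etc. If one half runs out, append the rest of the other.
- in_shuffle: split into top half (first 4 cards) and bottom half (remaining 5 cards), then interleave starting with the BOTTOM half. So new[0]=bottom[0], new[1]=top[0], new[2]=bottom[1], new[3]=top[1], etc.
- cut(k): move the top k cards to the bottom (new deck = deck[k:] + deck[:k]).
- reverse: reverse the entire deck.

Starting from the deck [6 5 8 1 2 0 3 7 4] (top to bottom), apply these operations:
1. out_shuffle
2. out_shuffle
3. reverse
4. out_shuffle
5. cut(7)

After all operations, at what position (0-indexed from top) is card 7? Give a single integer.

Answer: 7

Derivation:
After op 1 (out_shuffle): [6 0 5 3 8 7 1 4 2]
After op 2 (out_shuffle): [6 7 0 1 5 4 3 2 8]
After op 3 (reverse): [8 2 3 4 5 1 0 7 6]
After op 4 (out_shuffle): [8 1 2 0 3 7 4 6 5]
After op 5 (cut(7)): [6 5 8 1 2 0 3 7 4]
Card 7 is at position 7.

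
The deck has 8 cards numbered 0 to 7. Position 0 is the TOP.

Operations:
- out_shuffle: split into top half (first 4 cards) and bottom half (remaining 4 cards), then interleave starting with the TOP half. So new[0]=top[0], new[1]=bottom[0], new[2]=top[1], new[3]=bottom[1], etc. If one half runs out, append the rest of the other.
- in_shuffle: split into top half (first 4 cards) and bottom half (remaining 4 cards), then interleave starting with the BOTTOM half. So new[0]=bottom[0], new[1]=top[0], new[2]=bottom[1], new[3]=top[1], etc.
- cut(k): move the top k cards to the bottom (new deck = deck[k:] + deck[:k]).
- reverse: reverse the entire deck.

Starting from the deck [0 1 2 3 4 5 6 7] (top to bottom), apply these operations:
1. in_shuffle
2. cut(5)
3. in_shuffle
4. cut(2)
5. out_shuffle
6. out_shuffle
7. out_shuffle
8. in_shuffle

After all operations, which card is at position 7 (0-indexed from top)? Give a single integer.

After op 1 (in_shuffle): [4 0 5 1 6 2 7 3]
After op 2 (cut(5)): [2 7 3 4 0 5 1 6]
After op 3 (in_shuffle): [0 2 5 7 1 3 6 4]
After op 4 (cut(2)): [5 7 1 3 6 4 0 2]
After op 5 (out_shuffle): [5 6 7 4 1 0 3 2]
After op 6 (out_shuffle): [5 1 6 0 7 3 4 2]
After op 7 (out_shuffle): [5 7 1 3 6 4 0 2]
After op 8 (in_shuffle): [6 5 4 7 0 1 2 3]
Position 7: card 3.

Answer: 3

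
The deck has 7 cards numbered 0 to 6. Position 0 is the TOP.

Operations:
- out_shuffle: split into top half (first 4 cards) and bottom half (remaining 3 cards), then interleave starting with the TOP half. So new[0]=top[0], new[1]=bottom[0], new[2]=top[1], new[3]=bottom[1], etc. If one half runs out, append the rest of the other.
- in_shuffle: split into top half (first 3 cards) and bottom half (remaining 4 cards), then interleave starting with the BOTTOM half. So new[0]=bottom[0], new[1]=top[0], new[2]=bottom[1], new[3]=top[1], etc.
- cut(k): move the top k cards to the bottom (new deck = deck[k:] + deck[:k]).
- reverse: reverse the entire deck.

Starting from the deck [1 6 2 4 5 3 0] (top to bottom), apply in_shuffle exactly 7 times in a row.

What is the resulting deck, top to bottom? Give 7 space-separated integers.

Answer: 4 1 5 6 3 2 0

Derivation:
After op 1 (in_shuffle): [4 1 5 6 3 2 0]
After op 2 (in_shuffle): [6 4 3 1 2 5 0]
After op 3 (in_shuffle): [1 6 2 4 5 3 0]
After op 4 (in_shuffle): [4 1 5 6 3 2 0]
After op 5 (in_shuffle): [6 4 3 1 2 5 0]
After op 6 (in_shuffle): [1 6 2 4 5 3 0]
After op 7 (in_shuffle): [4 1 5 6 3 2 0]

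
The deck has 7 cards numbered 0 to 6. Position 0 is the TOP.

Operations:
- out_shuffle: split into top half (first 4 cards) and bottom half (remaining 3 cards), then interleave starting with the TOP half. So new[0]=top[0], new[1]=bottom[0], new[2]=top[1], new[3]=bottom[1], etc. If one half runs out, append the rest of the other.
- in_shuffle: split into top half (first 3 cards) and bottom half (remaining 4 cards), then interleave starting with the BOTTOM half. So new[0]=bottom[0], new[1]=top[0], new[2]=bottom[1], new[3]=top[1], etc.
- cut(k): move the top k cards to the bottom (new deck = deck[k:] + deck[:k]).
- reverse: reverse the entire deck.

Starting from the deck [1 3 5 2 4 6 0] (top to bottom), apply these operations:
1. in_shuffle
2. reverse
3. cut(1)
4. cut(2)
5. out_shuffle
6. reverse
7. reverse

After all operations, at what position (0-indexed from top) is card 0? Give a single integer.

After op 1 (in_shuffle): [2 1 4 3 6 5 0]
After op 2 (reverse): [0 5 6 3 4 1 2]
After op 3 (cut(1)): [5 6 3 4 1 2 0]
After op 4 (cut(2)): [3 4 1 2 0 5 6]
After op 5 (out_shuffle): [3 0 4 5 1 6 2]
After op 6 (reverse): [2 6 1 5 4 0 3]
After op 7 (reverse): [3 0 4 5 1 6 2]
Card 0 is at position 1.

Answer: 1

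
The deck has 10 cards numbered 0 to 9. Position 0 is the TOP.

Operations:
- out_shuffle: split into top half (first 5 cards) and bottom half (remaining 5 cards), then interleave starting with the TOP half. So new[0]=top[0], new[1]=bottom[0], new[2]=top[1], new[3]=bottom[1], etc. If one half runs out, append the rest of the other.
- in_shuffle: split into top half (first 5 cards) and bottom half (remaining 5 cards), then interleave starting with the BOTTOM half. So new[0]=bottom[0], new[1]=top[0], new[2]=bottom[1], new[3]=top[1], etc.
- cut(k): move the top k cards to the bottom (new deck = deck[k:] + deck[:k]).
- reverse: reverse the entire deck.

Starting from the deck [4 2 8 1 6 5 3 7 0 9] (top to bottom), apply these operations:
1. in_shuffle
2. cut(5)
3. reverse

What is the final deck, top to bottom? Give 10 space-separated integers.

After op 1 (in_shuffle): [5 4 3 2 7 8 0 1 9 6]
After op 2 (cut(5)): [8 0 1 9 6 5 4 3 2 7]
After op 3 (reverse): [7 2 3 4 5 6 9 1 0 8]

Answer: 7 2 3 4 5 6 9 1 0 8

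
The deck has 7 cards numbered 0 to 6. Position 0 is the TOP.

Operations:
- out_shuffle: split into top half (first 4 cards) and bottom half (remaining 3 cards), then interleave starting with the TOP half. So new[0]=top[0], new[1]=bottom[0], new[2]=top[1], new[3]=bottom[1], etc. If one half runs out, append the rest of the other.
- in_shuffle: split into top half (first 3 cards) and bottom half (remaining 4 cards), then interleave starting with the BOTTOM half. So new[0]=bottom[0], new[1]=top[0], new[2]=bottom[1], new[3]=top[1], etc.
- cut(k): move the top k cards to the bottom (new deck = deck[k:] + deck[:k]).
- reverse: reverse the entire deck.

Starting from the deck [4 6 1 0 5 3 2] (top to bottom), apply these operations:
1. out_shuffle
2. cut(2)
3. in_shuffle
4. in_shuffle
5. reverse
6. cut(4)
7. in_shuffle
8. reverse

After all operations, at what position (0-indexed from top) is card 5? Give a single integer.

Answer: 6

Derivation:
After op 1 (out_shuffle): [4 5 6 3 1 2 0]
After op 2 (cut(2)): [6 3 1 2 0 4 5]
After op 3 (in_shuffle): [2 6 0 3 4 1 5]
After op 4 (in_shuffle): [3 2 4 6 1 0 5]
After op 5 (reverse): [5 0 1 6 4 2 3]
After op 6 (cut(4)): [4 2 3 5 0 1 6]
After op 7 (in_shuffle): [5 4 0 2 1 3 6]
After op 8 (reverse): [6 3 1 2 0 4 5]
Card 5 is at position 6.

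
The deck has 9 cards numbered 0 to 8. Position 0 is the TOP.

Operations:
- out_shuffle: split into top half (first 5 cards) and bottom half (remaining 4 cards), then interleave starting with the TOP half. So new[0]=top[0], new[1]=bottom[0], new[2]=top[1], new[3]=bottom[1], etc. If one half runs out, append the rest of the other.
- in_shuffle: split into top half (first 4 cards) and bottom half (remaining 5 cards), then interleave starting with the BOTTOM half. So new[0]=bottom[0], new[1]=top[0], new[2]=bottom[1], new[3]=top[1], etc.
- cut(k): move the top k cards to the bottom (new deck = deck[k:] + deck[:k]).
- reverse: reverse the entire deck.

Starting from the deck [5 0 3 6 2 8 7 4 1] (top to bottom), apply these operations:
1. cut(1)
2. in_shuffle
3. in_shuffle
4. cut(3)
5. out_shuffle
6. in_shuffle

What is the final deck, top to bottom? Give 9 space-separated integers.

After op 1 (cut(1)): [0 3 6 2 8 7 4 1 5]
After op 2 (in_shuffle): [8 0 7 3 4 6 1 2 5]
After op 3 (in_shuffle): [4 8 6 0 1 7 2 3 5]
After op 4 (cut(3)): [0 1 7 2 3 5 4 8 6]
After op 5 (out_shuffle): [0 5 1 4 7 8 2 6 3]
After op 6 (in_shuffle): [7 0 8 5 2 1 6 4 3]

Answer: 7 0 8 5 2 1 6 4 3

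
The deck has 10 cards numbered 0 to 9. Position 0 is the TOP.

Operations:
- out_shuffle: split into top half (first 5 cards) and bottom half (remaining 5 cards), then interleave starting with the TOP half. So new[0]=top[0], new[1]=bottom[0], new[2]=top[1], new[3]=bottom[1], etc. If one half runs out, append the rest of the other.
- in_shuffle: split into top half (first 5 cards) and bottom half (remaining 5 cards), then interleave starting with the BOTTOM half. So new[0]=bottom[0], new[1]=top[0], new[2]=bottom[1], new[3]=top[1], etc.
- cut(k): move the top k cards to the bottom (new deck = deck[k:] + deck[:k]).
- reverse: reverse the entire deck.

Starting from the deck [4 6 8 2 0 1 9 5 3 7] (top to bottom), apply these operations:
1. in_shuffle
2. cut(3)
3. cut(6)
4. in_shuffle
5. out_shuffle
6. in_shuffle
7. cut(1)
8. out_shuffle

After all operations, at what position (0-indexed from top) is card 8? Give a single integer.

After op 1 (in_shuffle): [1 4 9 6 5 8 3 2 7 0]
After op 2 (cut(3)): [6 5 8 3 2 7 0 1 4 9]
After op 3 (cut(6)): [0 1 4 9 6 5 8 3 2 7]
After op 4 (in_shuffle): [5 0 8 1 3 4 2 9 7 6]
After op 5 (out_shuffle): [5 4 0 2 8 9 1 7 3 6]
After op 6 (in_shuffle): [9 5 1 4 7 0 3 2 6 8]
After op 7 (cut(1)): [5 1 4 7 0 3 2 6 8 9]
After op 8 (out_shuffle): [5 3 1 2 4 6 7 8 0 9]
Card 8 is at position 7.

Answer: 7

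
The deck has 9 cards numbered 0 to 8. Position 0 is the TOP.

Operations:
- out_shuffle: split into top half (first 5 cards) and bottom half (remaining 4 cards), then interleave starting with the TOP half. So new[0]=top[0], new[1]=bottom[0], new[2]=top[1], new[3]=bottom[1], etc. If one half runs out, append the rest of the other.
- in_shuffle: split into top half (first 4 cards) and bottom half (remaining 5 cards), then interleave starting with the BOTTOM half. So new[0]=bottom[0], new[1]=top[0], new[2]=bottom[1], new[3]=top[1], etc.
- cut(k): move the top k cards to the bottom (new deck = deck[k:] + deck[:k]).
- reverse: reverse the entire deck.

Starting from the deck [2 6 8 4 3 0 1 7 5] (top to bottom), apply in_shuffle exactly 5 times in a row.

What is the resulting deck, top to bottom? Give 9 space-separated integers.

Answer: 6 4 0 7 2 8 3 1 5

Derivation:
After op 1 (in_shuffle): [3 2 0 6 1 8 7 4 5]
After op 2 (in_shuffle): [1 3 8 2 7 0 4 6 5]
After op 3 (in_shuffle): [7 1 0 3 4 8 6 2 5]
After op 4 (in_shuffle): [4 7 8 1 6 0 2 3 5]
After op 5 (in_shuffle): [6 4 0 7 2 8 3 1 5]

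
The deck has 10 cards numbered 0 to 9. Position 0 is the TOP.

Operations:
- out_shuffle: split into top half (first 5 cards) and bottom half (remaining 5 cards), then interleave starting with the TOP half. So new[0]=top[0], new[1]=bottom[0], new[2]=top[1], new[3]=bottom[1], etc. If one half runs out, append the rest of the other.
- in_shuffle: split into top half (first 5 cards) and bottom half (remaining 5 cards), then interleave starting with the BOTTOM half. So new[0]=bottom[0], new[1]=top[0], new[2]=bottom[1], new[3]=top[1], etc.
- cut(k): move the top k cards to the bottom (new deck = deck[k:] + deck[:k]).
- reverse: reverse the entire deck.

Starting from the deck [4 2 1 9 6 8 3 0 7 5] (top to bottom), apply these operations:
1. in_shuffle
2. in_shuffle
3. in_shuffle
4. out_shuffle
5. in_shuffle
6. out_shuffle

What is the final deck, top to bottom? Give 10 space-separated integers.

Answer: 4 1 3 2 8 6 7 9 0 5

Derivation:
After op 1 (in_shuffle): [8 4 3 2 0 1 7 9 5 6]
After op 2 (in_shuffle): [1 8 7 4 9 3 5 2 6 0]
After op 3 (in_shuffle): [3 1 5 8 2 7 6 4 0 9]
After op 4 (out_shuffle): [3 7 1 6 5 4 8 0 2 9]
After op 5 (in_shuffle): [4 3 8 7 0 1 2 6 9 5]
After op 6 (out_shuffle): [4 1 3 2 8 6 7 9 0 5]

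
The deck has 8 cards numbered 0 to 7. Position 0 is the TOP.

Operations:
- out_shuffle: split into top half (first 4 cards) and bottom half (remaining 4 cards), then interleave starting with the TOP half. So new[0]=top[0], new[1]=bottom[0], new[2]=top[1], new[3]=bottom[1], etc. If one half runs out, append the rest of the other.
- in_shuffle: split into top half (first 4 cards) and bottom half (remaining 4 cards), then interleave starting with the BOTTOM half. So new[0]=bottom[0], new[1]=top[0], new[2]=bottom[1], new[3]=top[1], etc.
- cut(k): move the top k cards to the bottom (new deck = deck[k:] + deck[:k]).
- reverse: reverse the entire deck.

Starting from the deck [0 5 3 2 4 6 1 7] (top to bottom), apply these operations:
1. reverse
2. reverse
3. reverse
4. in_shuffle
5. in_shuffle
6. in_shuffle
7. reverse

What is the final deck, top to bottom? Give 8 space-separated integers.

Answer: 7 1 6 4 2 3 5 0

Derivation:
After op 1 (reverse): [7 1 6 4 2 3 5 0]
After op 2 (reverse): [0 5 3 2 4 6 1 7]
After op 3 (reverse): [7 1 6 4 2 3 5 0]
After op 4 (in_shuffle): [2 7 3 1 5 6 0 4]
After op 5 (in_shuffle): [5 2 6 7 0 3 4 1]
After op 6 (in_shuffle): [0 5 3 2 4 6 1 7]
After op 7 (reverse): [7 1 6 4 2 3 5 0]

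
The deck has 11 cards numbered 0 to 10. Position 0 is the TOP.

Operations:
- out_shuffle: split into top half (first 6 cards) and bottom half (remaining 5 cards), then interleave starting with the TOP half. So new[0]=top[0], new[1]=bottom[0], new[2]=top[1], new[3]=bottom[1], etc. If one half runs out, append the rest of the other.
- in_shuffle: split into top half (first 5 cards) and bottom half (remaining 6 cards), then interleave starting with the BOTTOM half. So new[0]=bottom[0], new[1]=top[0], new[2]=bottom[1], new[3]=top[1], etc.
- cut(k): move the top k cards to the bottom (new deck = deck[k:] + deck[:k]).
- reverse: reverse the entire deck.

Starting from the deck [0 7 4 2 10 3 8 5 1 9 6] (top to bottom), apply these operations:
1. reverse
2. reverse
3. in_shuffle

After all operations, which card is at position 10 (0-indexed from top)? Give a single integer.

Answer: 6

Derivation:
After op 1 (reverse): [6 9 1 5 8 3 10 2 4 7 0]
After op 2 (reverse): [0 7 4 2 10 3 8 5 1 9 6]
After op 3 (in_shuffle): [3 0 8 7 5 4 1 2 9 10 6]
Position 10: card 6.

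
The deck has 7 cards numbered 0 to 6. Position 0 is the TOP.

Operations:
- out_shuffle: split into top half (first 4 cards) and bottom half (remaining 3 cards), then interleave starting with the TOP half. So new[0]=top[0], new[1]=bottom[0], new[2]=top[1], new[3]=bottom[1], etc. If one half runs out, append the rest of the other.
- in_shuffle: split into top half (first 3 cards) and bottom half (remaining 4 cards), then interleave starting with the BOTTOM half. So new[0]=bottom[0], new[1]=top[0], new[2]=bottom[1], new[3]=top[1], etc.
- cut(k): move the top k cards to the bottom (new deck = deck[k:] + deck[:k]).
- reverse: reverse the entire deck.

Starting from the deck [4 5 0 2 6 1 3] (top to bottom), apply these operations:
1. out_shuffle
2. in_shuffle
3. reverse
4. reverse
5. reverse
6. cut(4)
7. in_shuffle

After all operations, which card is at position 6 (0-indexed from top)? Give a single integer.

After op 1 (out_shuffle): [4 6 5 1 0 3 2]
After op 2 (in_shuffle): [1 4 0 6 3 5 2]
After op 3 (reverse): [2 5 3 6 0 4 1]
After op 4 (reverse): [1 4 0 6 3 5 2]
After op 5 (reverse): [2 5 3 6 0 4 1]
After op 6 (cut(4)): [0 4 1 2 5 3 6]
After op 7 (in_shuffle): [2 0 5 4 3 1 6]
Position 6: card 6.

Answer: 6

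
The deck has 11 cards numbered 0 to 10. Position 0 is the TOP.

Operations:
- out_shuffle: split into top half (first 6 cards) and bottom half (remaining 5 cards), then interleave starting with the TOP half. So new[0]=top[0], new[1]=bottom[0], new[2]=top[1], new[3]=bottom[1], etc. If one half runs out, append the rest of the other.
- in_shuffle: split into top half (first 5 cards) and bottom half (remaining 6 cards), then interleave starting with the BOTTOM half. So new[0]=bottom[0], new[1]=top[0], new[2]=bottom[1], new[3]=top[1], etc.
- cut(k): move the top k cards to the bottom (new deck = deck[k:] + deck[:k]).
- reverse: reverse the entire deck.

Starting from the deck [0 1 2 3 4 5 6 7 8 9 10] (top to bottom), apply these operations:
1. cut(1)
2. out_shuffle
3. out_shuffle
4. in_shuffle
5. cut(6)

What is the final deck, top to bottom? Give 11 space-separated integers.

After op 1 (cut(1)): [1 2 3 4 5 6 7 8 9 10 0]
After op 2 (out_shuffle): [1 7 2 8 3 9 4 10 5 0 6]
After op 3 (out_shuffle): [1 4 7 10 2 5 8 0 3 6 9]
After op 4 (in_shuffle): [5 1 8 4 0 7 3 10 6 2 9]
After op 5 (cut(6)): [3 10 6 2 9 5 1 8 4 0 7]

Answer: 3 10 6 2 9 5 1 8 4 0 7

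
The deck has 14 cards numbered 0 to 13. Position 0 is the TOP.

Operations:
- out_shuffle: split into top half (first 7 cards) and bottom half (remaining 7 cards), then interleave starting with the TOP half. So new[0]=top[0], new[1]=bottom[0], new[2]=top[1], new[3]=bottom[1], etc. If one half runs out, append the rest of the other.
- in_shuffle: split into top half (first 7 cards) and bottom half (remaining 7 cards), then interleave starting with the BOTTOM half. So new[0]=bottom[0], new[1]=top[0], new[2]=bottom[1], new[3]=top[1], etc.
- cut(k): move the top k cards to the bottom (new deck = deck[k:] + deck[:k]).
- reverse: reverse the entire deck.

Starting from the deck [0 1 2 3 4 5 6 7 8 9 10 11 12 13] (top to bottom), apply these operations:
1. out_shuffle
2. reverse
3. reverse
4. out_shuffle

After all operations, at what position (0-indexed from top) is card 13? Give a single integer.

Answer: 13

Derivation:
After op 1 (out_shuffle): [0 7 1 8 2 9 3 10 4 11 5 12 6 13]
After op 2 (reverse): [13 6 12 5 11 4 10 3 9 2 8 1 7 0]
After op 3 (reverse): [0 7 1 8 2 9 3 10 4 11 5 12 6 13]
After op 4 (out_shuffle): [0 10 7 4 1 11 8 5 2 12 9 6 3 13]
Card 13 is at position 13.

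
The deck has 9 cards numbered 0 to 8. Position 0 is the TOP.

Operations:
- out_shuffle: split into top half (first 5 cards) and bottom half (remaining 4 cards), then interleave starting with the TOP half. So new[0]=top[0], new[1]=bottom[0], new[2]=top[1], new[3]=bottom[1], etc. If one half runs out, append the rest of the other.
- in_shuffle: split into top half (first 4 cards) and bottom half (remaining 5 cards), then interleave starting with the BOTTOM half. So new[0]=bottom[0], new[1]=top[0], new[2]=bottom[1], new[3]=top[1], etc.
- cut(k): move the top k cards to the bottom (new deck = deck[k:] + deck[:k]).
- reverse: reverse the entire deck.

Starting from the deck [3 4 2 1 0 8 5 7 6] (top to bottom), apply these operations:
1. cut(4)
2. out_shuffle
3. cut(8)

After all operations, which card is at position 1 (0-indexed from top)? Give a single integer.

Answer: 0

Derivation:
After op 1 (cut(4)): [0 8 5 7 6 3 4 2 1]
After op 2 (out_shuffle): [0 3 8 4 5 2 7 1 6]
After op 3 (cut(8)): [6 0 3 8 4 5 2 7 1]
Position 1: card 0.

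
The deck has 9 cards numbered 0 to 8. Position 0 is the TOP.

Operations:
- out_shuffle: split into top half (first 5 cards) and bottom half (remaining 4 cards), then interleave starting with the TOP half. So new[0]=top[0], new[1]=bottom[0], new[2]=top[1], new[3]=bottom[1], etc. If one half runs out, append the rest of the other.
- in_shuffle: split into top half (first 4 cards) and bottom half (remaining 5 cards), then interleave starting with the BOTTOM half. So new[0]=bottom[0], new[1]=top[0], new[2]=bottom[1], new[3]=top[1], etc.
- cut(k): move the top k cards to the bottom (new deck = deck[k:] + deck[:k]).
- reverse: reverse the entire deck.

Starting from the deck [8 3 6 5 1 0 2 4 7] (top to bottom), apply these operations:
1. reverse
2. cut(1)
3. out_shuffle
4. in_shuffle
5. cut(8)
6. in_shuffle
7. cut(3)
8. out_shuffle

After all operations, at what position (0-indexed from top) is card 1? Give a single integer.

After op 1 (reverse): [7 4 2 0 1 5 6 3 8]
After op 2 (cut(1)): [4 2 0 1 5 6 3 8 7]
After op 3 (out_shuffle): [4 6 2 3 0 8 1 7 5]
After op 4 (in_shuffle): [0 4 8 6 1 2 7 3 5]
After op 5 (cut(8)): [5 0 4 8 6 1 2 7 3]
After op 6 (in_shuffle): [6 5 1 0 2 4 7 8 3]
After op 7 (cut(3)): [0 2 4 7 8 3 6 5 1]
After op 8 (out_shuffle): [0 3 2 6 4 5 7 1 8]
Card 1 is at position 7.

Answer: 7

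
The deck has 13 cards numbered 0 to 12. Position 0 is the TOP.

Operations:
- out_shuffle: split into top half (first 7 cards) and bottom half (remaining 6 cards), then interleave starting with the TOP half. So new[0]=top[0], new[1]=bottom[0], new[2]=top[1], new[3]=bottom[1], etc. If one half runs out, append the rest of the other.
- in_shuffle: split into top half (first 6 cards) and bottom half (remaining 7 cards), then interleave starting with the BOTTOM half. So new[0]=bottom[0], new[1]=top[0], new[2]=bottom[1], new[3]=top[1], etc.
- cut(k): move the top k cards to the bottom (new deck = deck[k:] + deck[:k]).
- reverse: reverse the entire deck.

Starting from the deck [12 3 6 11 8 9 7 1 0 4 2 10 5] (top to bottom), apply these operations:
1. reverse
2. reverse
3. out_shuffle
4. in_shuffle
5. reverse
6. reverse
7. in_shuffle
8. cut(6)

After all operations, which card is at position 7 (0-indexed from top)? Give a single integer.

Answer: 10

Derivation:
After op 1 (reverse): [5 10 2 4 0 1 7 9 8 11 6 3 12]
After op 2 (reverse): [12 3 6 11 8 9 7 1 0 4 2 10 5]
After op 3 (out_shuffle): [12 1 3 0 6 4 11 2 8 10 9 5 7]
After op 4 (in_shuffle): [11 12 2 1 8 3 10 0 9 6 5 4 7]
After op 5 (reverse): [7 4 5 6 9 0 10 3 8 1 2 12 11]
After op 6 (reverse): [11 12 2 1 8 3 10 0 9 6 5 4 7]
After op 7 (in_shuffle): [10 11 0 12 9 2 6 1 5 8 4 3 7]
After op 8 (cut(6)): [6 1 5 8 4 3 7 10 11 0 12 9 2]
Position 7: card 10.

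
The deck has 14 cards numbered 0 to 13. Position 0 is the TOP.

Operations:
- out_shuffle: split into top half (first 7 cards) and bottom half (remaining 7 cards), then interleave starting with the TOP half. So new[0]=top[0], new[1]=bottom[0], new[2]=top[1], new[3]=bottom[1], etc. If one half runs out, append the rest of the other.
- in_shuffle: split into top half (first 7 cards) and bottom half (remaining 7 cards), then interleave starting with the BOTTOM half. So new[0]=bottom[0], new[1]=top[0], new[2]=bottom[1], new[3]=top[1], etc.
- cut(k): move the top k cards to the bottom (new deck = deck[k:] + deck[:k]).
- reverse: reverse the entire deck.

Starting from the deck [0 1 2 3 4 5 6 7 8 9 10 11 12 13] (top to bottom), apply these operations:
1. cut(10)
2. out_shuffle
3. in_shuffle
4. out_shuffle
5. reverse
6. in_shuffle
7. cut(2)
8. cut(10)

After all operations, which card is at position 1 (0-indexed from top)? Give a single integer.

Answer: 2

Derivation:
After op 1 (cut(10)): [10 11 12 13 0 1 2 3 4 5 6 7 8 9]
After op 2 (out_shuffle): [10 3 11 4 12 5 13 6 0 7 1 8 2 9]
After op 3 (in_shuffle): [6 10 0 3 7 11 1 4 8 12 2 5 9 13]
After op 4 (out_shuffle): [6 4 10 8 0 12 3 2 7 5 11 9 1 13]
After op 5 (reverse): [13 1 9 11 5 7 2 3 12 0 8 10 4 6]
After op 6 (in_shuffle): [3 13 12 1 0 9 8 11 10 5 4 7 6 2]
After op 7 (cut(2)): [12 1 0 9 8 11 10 5 4 7 6 2 3 13]
After op 8 (cut(10)): [6 2 3 13 12 1 0 9 8 11 10 5 4 7]
Position 1: card 2.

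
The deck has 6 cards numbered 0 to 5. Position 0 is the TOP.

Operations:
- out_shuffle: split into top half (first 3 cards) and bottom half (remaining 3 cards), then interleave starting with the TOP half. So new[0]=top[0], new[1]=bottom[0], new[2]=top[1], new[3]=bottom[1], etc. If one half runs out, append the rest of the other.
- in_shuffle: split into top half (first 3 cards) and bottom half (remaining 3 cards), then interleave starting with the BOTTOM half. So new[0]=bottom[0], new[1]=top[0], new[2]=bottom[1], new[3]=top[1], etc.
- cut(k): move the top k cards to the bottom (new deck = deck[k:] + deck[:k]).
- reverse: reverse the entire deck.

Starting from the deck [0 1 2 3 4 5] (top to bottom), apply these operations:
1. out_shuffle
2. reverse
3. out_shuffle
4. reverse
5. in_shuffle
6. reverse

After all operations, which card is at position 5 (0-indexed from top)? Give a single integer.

Answer: 2

Derivation:
After op 1 (out_shuffle): [0 3 1 4 2 5]
After op 2 (reverse): [5 2 4 1 3 0]
After op 3 (out_shuffle): [5 1 2 3 4 0]
After op 4 (reverse): [0 4 3 2 1 5]
After op 5 (in_shuffle): [2 0 1 4 5 3]
After op 6 (reverse): [3 5 4 1 0 2]
Position 5: card 2.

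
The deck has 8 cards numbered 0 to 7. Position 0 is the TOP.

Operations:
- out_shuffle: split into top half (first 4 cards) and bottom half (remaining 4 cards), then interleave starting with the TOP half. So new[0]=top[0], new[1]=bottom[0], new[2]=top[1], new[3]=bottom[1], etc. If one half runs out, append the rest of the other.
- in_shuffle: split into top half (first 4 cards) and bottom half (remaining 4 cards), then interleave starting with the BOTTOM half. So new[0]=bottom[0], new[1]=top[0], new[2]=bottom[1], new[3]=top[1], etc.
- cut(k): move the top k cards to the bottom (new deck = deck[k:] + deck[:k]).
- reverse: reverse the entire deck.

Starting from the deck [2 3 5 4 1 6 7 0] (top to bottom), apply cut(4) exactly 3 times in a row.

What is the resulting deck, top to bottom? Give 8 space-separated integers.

After op 1 (cut(4)): [1 6 7 0 2 3 5 4]
After op 2 (cut(4)): [2 3 5 4 1 6 7 0]
After op 3 (cut(4)): [1 6 7 0 2 3 5 4]

Answer: 1 6 7 0 2 3 5 4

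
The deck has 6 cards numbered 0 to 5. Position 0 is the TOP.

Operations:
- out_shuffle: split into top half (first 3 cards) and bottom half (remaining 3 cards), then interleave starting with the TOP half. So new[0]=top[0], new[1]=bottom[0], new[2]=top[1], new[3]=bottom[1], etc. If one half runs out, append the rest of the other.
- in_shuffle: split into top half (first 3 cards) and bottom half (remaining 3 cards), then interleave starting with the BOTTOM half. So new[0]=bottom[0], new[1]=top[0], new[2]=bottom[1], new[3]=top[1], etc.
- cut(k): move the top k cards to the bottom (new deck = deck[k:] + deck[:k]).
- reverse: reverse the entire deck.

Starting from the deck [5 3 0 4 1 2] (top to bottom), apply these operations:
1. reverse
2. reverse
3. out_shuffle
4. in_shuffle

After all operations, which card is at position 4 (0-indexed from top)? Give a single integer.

After op 1 (reverse): [2 1 4 0 3 5]
After op 2 (reverse): [5 3 0 4 1 2]
After op 3 (out_shuffle): [5 4 3 1 0 2]
After op 4 (in_shuffle): [1 5 0 4 2 3]
Position 4: card 2.

Answer: 2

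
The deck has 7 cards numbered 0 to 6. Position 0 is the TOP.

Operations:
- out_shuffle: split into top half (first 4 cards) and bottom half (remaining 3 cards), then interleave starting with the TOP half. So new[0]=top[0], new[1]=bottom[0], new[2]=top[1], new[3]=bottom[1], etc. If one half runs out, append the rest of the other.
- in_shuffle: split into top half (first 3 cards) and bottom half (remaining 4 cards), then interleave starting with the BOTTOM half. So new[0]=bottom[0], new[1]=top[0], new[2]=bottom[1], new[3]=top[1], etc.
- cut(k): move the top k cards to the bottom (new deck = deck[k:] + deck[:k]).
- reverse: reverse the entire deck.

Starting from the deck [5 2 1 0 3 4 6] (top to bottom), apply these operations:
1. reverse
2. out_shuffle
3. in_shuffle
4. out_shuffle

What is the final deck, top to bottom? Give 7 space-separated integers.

After op 1 (reverse): [6 4 3 0 1 2 5]
After op 2 (out_shuffle): [6 1 4 2 3 5 0]
After op 3 (in_shuffle): [2 6 3 1 5 4 0]
After op 4 (out_shuffle): [2 5 6 4 3 0 1]

Answer: 2 5 6 4 3 0 1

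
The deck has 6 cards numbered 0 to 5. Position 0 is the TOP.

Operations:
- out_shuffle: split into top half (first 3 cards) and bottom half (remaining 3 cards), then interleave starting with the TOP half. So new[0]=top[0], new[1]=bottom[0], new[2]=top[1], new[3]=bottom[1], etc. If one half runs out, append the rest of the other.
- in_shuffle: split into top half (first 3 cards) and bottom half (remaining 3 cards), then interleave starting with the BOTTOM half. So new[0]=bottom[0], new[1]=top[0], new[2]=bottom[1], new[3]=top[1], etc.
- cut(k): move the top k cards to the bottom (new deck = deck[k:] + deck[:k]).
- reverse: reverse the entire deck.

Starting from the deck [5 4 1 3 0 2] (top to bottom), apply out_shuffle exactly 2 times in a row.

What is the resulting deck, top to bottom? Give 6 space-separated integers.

After op 1 (out_shuffle): [5 3 4 0 1 2]
After op 2 (out_shuffle): [5 0 3 1 4 2]

Answer: 5 0 3 1 4 2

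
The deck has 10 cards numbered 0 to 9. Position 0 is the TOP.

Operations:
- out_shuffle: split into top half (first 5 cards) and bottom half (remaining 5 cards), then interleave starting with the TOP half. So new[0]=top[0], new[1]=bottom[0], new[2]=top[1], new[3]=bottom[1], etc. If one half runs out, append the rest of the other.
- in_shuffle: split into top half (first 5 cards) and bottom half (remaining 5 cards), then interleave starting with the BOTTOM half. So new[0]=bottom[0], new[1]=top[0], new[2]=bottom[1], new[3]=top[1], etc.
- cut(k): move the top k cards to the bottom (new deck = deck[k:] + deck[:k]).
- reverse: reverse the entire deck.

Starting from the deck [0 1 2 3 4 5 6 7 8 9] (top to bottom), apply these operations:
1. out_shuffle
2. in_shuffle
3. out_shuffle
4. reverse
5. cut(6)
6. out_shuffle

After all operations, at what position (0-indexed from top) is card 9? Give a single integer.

Answer: 3

Derivation:
After op 1 (out_shuffle): [0 5 1 6 2 7 3 8 4 9]
After op 2 (in_shuffle): [7 0 3 5 8 1 4 6 9 2]
After op 3 (out_shuffle): [7 1 0 4 3 6 5 9 8 2]
After op 4 (reverse): [2 8 9 5 6 3 4 0 1 7]
After op 5 (cut(6)): [4 0 1 7 2 8 9 5 6 3]
After op 6 (out_shuffle): [4 8 0 9 1 5 7 6 2 3]
Card 9 is at position 3.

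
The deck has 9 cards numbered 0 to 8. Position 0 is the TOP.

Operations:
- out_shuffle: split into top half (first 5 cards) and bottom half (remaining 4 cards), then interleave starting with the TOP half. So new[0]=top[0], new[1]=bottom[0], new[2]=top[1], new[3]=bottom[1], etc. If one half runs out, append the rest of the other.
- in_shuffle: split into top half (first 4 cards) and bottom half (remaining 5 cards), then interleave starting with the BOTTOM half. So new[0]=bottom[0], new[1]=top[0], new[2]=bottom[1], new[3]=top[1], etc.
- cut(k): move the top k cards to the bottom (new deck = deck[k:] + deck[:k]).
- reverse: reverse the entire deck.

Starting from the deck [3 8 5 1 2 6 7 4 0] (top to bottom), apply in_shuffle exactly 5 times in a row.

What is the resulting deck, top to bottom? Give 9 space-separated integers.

Answer: 8 1 6 4 3 5 2 7 0

Derivation:
After op 1 (in_shuffle): [2 3 6 8 7 5 4 1 0]
After op 2 (in_shuffle): [7 2 5 3 4 6 1 8 0]
After op 3 (in_shuffle): [4 7 6 2 1 5 8 3 0]
After op 4 (in_shuffle): [1 4 5 7 8 6 3 2 0]
After op 5 (in_shuffle): [8 1 6 4 3 5 2 7 0]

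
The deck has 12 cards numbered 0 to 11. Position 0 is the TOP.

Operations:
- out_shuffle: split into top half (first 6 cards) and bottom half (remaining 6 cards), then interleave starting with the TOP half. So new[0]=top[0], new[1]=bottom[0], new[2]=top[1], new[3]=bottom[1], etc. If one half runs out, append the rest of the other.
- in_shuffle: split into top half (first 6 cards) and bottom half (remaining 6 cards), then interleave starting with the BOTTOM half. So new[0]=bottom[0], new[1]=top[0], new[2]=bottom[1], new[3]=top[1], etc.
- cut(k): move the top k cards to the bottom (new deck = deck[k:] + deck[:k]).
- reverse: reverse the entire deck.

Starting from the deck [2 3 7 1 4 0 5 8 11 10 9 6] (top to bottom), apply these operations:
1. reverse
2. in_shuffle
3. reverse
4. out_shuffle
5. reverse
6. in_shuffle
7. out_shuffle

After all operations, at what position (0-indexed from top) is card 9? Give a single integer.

Answer: 0

Derivation:
After op 1 (reverse): [6 9 10 11 8 5 0 4 1 7 3 2]
After op 2 (in_shuffle): [0 6 4 9 1 10 7 11 3 8 2 5]
After op 3 (reverse): [5 2 8 3 11 7 10 1 9 4 6 0]
After op 4 (out_shuffle): [5 10 2 1 8 9 3 4 11 6 7 0]
After op 5 (reverse): [0 7 6 11 4 3 9 8 1 2 10 5]
After op 6 (in_shuffle): [9 0 8 7 1 6 2 11 10 4 5 3]
After op 7 (out_shuffle): [9 2 0 11 8 10 7 4 1 5 6 3]
Card 9 is at position 0.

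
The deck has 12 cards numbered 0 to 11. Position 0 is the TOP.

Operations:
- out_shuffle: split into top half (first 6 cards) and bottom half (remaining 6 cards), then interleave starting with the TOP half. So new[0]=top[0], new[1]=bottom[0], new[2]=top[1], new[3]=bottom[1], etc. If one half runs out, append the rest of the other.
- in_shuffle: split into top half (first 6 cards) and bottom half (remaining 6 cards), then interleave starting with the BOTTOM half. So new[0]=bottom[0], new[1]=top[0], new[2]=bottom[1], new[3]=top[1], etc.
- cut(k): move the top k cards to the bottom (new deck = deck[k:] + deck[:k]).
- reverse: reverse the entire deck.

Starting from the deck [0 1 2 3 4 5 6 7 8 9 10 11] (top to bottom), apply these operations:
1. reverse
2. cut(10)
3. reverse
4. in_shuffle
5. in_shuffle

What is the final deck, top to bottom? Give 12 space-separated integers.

After op 1 (reverse): [11 10 9 8 7 6 5 4 3 2 1 0]
After op 2 (cut(10)): [1 0 11 10 9 8 7 6 5 4 3 2]
After op 3 (reverse): [2 3 4 5 6 7 8 9 10 11 0 1]
After op 4 (in_shuffle): [8 2 9 3 10 4 11 5 0 6 1 7]
After op 5 (in_shuffle): [11 8 5 2 0 9 6 3 1 10 7 4]

Answer: 11 8 5 2 0 9 6 3 1 10 7 4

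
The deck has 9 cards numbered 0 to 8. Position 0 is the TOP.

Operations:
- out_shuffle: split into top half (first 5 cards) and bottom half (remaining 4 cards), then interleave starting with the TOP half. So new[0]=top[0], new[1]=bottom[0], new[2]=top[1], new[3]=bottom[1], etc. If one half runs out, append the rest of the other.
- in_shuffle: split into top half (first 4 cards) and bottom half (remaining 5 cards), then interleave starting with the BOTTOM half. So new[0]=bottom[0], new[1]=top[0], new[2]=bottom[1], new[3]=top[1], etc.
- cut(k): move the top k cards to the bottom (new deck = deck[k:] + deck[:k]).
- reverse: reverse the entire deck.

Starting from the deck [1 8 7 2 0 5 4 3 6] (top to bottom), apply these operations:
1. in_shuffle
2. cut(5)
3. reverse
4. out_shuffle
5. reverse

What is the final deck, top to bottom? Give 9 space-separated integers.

After op 1 (in_shuffle): [0 1 5 8 4 7 3 2 6]
After op 2 (cut(5)): [7 3 2 6 0 1 5 8 4]
After op 3 (reverse): [4 8 5 1 0 6 2 3 7]
After op 4 (out_shuffle): [4 6 8 2 5 3 1 7 0]
After op 5 (reverse): [0 7 1 3 5 2 8 6 4]

Answer: 0 7 1 3 5 2 8 6 4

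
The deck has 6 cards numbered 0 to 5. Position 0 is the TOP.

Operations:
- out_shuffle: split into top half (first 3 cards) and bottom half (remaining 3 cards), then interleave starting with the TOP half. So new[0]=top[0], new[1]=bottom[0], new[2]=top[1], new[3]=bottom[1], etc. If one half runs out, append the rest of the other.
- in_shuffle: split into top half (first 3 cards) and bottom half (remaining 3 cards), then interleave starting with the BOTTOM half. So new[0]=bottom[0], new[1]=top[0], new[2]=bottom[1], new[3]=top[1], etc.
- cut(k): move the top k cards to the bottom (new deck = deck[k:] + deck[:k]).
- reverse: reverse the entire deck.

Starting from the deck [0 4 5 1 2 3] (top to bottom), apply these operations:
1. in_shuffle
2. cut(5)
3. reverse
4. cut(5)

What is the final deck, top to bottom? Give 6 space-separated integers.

After op 1 (in_shuffle): [1 0 2 4 3 5]
After op 2 (cut(5)): [5 1 0 2 4 3]
After op 3 (reverse): [3 4 2 0 1 5]
After op 4 (cut(5)): [5 3 4 2 0 1]

Answer: 5 3 4 2 0 1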